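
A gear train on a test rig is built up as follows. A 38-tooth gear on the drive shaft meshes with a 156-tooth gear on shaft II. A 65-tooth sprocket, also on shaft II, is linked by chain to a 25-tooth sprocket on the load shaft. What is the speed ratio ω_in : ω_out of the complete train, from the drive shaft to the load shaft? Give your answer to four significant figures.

1.579

Each stage contributes driven/driver: gear mesh 156/38 = 4.1053, chain 25/65 = 0.38462.
Overall: 4.1053 × 0.38462 = 1.5789.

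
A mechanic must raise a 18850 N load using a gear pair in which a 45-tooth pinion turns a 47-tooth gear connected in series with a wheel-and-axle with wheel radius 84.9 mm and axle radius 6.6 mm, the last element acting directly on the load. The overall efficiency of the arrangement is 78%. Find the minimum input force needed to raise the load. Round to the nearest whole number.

1799 N

Gear pair MA = 47/45 = 1.0444.
Wheel-and-axle MA = R/r = 84.9/6.6 = 12.864.
Combined ideal MA = 1.0444 × 12.864 = 13.435.
Actual MA = 13.435 × 0.78 = 10.48.
Effort = load / actual MA = 18850 / 10.48 = 1798.7 N.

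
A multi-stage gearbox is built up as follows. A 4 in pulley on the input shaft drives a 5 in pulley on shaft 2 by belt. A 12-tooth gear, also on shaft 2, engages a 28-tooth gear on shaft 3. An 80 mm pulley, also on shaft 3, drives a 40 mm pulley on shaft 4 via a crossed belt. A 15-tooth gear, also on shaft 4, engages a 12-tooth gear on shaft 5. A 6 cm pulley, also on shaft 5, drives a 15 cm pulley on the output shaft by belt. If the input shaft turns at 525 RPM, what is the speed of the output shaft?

180 RPM

the input shaft → shaft 2 (belt, 5/4): 525 ÷ 1.25 = 420 RPM
shaft 2 → shaft 3 (gear mesh, 28/12): 420 ÷ 2.3333 = 180 RPM
shaft 3 → shaft 4 (belt, 40/80): 180 ÷ 0.5 = 360 RPM
shaft 4 → shaft 5 (gear mesh, 12/15): 360 ÷ 0.8 = 450 RPM
shaft 5 → the output shaft (belt, 15/6): 450 ÷ 2.5 = 180 RPM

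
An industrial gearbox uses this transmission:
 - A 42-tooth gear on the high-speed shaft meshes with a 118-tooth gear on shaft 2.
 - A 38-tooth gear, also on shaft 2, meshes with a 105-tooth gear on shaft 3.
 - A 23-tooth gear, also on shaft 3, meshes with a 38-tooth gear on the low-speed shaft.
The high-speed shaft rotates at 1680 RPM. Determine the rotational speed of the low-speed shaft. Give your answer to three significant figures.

Gear mesh: ratio = 118/42 = 2.8095, so shaft 2 turns at 1680 / 2.8095 = 597.97 RPM.
Gear mesh: ratio = 105/38 = 2.7632, so shaft 3 turns at 597.97 / 2.7632 = 216.41 RPM.
Gear mesh: ratio = 38/23 = 1.6522, so the low-speed shaft turns at 216.41 / 1.6522 = 130.98 RPM.

131 RPM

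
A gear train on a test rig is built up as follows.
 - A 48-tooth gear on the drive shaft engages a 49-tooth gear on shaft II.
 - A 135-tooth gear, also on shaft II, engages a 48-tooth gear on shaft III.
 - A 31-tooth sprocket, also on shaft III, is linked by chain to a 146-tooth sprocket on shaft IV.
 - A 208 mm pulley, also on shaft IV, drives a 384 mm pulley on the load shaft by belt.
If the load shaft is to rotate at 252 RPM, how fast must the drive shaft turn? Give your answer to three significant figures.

795 RPM

Overall ratio R = 1.0208 × 0.35556 × 4.7097 × 1.8462 = 3.1559.
Required input speed = output speed × R = 252 × 3.1559 = 795.28 RPM.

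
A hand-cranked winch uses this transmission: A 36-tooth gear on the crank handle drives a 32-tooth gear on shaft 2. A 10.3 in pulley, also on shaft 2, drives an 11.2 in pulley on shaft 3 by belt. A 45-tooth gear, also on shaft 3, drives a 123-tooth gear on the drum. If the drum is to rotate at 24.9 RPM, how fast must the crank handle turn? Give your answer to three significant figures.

Overall ratio R = 0.88889 × 1.0874 × 2.7333 = 2.6419.
Required input speed = output speed × R = 24.9 × 2.6419 = 65.784 RPM.

65.8 RPM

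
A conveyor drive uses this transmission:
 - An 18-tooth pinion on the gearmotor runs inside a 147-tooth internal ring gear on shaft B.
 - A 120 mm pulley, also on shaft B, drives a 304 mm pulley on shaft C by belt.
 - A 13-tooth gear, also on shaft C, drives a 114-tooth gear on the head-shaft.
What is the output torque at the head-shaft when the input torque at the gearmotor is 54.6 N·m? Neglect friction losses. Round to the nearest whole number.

9906 N·m

After the internal gear (147/18): 54.6 × 8.1667 = 445.9 N·m
After the belt (304/120): 445.9 × 2.5333 = 1129.6 N·m
After the gear mesh (114/13): 1129.6 × 8.7692 = 9905.8 N·m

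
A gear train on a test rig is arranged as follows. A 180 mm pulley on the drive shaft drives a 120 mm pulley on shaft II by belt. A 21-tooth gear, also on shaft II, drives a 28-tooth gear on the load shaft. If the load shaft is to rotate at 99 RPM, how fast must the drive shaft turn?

88 RPM

Overall ratio R = 0.66667 × 1.3333 = 0.88889.
Required input speed = output speed × R = 99 × 0.88889 = 88 RPM.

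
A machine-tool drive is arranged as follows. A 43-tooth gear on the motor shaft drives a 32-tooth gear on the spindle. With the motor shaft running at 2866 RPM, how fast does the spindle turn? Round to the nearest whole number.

3851 RPM

gear mesh 32/43 = 0.74419 → 2866/0.74419 = 3851.2 RPM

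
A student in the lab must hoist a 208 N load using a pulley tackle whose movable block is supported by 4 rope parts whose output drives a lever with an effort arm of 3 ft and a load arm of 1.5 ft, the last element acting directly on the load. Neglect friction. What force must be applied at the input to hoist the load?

Block-and-tackle MA = number of supporting rope parts = 4.
Lever MA = effort arm / load arm = 3/1.5 = 2.
Combined ideal MA = 4 × 2 = 8.
Effort = load / MA = 208 / 8 = 26 N.

26 N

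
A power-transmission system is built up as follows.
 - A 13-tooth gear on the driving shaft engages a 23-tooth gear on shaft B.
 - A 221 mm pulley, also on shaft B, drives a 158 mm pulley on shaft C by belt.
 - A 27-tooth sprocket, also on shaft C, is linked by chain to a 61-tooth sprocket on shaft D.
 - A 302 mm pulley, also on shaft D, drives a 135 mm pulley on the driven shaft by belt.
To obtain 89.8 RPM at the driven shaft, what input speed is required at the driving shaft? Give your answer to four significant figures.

Overall ratio R = 1.7692 × 0.71493 × 2.2593 × 0.44702 = 1.2774.
Required input speed = output speed × R = 89.8 × 1.2774 = 114.71 RPM.

114.7 RPM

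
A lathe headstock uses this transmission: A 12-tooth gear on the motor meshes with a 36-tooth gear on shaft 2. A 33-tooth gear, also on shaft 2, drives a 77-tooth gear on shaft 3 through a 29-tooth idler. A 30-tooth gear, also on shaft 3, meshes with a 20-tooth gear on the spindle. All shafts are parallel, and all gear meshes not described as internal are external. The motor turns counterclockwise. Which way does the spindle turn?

counterclockwise

the motor → shaft 2: external mesh, 1 reversal → CW.
shaft 2 → shaft 3: driver → idler → driven is 2 external meshes, 2 reversals → CW.
shaft 3 → the spindle: external mesh, 1 reversal → CCW.
4 reversals in total — an even number — so the spindle turns the same way as the motor.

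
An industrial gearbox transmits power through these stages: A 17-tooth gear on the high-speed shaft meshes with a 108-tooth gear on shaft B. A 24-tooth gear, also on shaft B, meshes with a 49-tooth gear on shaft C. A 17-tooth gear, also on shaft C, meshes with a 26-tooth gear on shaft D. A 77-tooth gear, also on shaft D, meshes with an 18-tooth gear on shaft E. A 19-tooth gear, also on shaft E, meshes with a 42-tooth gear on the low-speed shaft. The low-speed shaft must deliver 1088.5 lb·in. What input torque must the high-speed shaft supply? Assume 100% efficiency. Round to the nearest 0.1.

Overall ratio R = 6.3529 × 2.0417 × 1.5294 × 0.23377 × 2.2105 = 10.251.
Input torque = output torque / R = 1088.5 / 10.251 = 106.19 lb·in.

106.2 lb·in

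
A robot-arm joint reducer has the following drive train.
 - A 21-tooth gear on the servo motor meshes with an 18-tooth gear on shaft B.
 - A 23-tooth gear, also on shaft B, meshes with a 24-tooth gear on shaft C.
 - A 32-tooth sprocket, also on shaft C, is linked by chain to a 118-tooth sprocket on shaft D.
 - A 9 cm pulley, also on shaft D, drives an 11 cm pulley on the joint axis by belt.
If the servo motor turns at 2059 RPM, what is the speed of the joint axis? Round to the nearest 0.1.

510.8 RPM

gear mesh 18/21 = 0.85714 → 2059/0.85714 = 2402.2 RPM
gear mesh 24/23 = 1.0435 → 2402.2/1.0435 = 2302.1 RPM
chain 118/32 = 3.6875 → 2302.1/3.6875 = 624.29 RPM
belt 11/9 = 1.2222 → 624.29/1.2222 = 510.78 RPM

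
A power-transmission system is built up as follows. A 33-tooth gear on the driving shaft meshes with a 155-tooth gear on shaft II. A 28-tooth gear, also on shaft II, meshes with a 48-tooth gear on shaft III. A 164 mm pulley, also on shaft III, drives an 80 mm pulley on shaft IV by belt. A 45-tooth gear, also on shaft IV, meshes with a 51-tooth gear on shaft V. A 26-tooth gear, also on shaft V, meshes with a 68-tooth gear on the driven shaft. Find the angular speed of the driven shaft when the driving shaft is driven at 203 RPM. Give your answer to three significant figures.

the driving shaft → shaft II (gear mesh, 155/33): 203 ÷ 4.697 = 43.219 RPM
shaft II → shaft III (gear mesh, 48/28): 43.219 ÷ 1.7143 = 25.211 RPM
shaft III → shaft IV (belt, 80/164): 25.211 ÷ 0.4878 = 51.683 RPM
shaft IV → shaft V (gear mesh, 51/45): 51.683 ÷ 1.1333 = 45.603 RPM
shaft V → the driven shaft (gear mesh, 68/26): 45.603 ÷ 2.6154 = 17.436 RPM

17.4 RPM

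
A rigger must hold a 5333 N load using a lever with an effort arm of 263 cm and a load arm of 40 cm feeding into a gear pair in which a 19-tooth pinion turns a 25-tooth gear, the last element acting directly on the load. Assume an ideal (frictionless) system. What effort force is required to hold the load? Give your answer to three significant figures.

616 N

Lever MA = effort arm / load arm = 263/40 = 6.575.
Gear pair MA = 25/19 = 1.3158.
Combined ideal MA = 6.575 × 1.3158 = 8.6513.
Effort = load / MA = 5333 / 8.6513 = 616.44 N.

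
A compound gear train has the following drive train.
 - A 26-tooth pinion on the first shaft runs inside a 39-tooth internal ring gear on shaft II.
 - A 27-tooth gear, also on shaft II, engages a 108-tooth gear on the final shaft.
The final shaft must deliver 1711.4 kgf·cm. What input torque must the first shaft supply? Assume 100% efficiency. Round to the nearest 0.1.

285.2 kgf·cm

Overall ratio R = 1.5 × 4 = 6.
Input torque = output torque / R = 1711.4 / 6 = 285.23 kgf·cm.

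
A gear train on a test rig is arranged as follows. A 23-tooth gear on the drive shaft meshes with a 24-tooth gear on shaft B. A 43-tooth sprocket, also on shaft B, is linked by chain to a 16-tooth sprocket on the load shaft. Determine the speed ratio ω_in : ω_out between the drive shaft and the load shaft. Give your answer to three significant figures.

Each stage contributes driven/driver: gear mesh 24/23 = 1.0435, chain 16/43 = 0.37209.
Overall: 1.0435 × 0.37209 = 0.38827.

0.388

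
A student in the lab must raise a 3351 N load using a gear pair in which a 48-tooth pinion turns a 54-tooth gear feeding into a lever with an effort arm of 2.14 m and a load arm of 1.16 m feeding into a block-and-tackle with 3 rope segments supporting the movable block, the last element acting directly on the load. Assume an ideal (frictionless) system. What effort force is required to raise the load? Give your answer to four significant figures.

538.2 N

Gear pair MA = 54/48 = 1.125.
Lever MA = effort arm / load arm = 2.14/1.16 = 1.8448.
Block-and-tackle MA = number of supporting rope parts = 3.
Combined ideal MA = 1.125 × 1.8448 × 3 = 6.2263.
Effort = load / MA = 3351 / 6.2263 = 538.2 N.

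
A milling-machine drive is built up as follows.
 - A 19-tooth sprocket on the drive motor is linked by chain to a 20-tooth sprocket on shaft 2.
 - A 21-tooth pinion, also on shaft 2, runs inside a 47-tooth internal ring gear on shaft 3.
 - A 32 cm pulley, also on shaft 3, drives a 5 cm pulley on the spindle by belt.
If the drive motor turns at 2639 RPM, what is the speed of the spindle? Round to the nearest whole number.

7169 RPM

Chain: ratio = 20/19 = 1.0526, so shaft 2 turns at 2639 / 1.0526 = 2507.1 RPM.
Internal gear: ratio = 47/21 = 2.2381, so shaft 3 turns at 2507.1 / 2.2381 = 1120.2 RPM.
Belt: ratio = 5/32 = 0.15625, so the spindle turns at 1120.2 / 0.15625 = 7169.1 RPM.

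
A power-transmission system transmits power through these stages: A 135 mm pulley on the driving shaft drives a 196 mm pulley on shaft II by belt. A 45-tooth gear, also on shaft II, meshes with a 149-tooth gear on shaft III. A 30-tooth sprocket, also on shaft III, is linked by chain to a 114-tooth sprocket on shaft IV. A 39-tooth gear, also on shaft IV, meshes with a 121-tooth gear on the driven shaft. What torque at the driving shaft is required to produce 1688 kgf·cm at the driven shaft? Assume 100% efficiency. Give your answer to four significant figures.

Overall ratio R = 1.4519 × 3.3111 × 3.8 × 3.1026 = 56.676.
Input torque = output torque / R = 1688 / 56.676 = 29.783 kgf·cm.

29.78 kgf·cm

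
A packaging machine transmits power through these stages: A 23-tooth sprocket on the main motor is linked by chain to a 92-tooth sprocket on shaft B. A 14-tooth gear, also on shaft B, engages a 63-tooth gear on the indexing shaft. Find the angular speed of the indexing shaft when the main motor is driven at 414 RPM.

Chain: ratio = 92/23 = 4, so shaft B turns at 414 / 4 = 103.5 RPM.
Gear mesh: ratio = 63/14 = 4.5, so the indexing shaft turns at 103.5 / 4.5 = 23 RPM.

23 RPM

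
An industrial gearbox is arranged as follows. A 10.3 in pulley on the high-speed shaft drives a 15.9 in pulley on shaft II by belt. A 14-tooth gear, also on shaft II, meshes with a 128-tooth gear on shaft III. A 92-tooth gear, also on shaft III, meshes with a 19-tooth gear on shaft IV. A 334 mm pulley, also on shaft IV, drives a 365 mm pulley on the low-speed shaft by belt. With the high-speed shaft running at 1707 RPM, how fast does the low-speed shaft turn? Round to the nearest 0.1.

Belt: ratio = 15.9/10.3 = 1.5437, so shaft II turns at 1707 / 1.5437 = 1105.8 RPM.
Gear mesh: ratio = 128/14 = 9.1429, so shaft III turns at 1105.8 / 9.1429 = 120.95 RPM.
Gear mesh: ratio = 19/92 = 0.20652, so shaft IV turns at 120.95 / 0.20652 = 585.63 RPM.
Belt: ratio = 365/334 = 1.0928, so the low-speed shaft turns at 585.63 / 1.0928 = 535.89 RPM.

535.9 RPM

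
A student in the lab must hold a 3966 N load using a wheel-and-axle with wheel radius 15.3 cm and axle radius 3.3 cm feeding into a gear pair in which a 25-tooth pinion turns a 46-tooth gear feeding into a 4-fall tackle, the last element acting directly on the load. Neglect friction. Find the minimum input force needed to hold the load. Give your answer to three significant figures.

116 N

Wheel-and-axle MA = R/r = 15.3/3.3 = 4.6364.
Gear pair MA = 46/25 = 1.84.
Block-and-tackle MA = number of supporting rope parts = 4.
Combined ideal MA = 4.6364 × 1.84 × 4 = 34.124.
Effort = load / MA = 3966 / 34.124 = 116.22 N.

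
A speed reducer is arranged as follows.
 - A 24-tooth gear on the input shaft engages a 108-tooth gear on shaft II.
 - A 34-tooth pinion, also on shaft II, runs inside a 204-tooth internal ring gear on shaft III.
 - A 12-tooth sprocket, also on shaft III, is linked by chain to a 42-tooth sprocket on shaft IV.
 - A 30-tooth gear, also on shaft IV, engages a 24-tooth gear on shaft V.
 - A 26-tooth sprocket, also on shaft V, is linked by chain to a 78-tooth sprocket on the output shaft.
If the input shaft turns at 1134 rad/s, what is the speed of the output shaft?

the input shaft → shaft II (gear mesh, 108/24): 1134 ÷ 4.5 = 252 rad/s
shaft II → shaft III (internal gear, 204/34): 252 ÷ 6 = 42 rad/s
shaft III → shaft IV (chain, 42/12): 42 ÷ 3.5 = 12 rad/s
shaft IV → shaft V (gear mesh, 24/30): 12 ÷ 0.8 = 15 rad/s
shaft V → the output shaft (chain, 78/26): 15 ÷ 3 = 5 rad/s

5 rad/s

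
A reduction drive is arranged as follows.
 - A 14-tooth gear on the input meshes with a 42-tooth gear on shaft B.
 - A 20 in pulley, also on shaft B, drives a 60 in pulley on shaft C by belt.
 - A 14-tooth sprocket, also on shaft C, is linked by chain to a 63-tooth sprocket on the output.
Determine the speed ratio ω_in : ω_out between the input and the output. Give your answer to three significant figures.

40.5

Each stage contributes driven/driver: gear mesh 42/14 = 3, belt 60/20 = 3, chain 63/14 = 4.5.
Overall: 3 × 3 × 4.5 = 40.5.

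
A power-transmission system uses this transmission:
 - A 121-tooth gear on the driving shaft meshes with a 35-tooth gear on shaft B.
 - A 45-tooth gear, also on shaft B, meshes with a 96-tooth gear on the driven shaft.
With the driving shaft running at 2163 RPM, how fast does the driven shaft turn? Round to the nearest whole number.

3505 RPM

the driving shaft → shaft B (gear mesh, 35/121): 2163 ÷ 0.28926 = 7477.8 RPM
shaft B → the driven shaft (gear mesh, 96/45): 7477.8 ÷ 2.1333 = 3505.2 RPM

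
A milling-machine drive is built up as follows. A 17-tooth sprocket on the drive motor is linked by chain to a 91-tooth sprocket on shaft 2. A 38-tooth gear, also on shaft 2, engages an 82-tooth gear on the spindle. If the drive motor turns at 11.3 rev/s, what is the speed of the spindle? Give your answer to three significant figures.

0.978 rev/s

chain 91/17 = 5.3529 → 11.3/5.3529 = 2.111 rev/s
gear mesh 82/38 = 2.1579 → 2.111/2.1579 = 0.97826 rev/s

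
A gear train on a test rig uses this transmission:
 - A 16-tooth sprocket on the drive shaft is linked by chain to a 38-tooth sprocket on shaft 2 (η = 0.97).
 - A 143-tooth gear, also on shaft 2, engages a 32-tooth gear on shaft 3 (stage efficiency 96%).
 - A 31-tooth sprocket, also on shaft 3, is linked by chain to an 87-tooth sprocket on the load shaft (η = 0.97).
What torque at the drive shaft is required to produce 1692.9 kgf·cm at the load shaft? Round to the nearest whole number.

Overall ratio R = 2.375 × 0.22378 × 2.8065 = 1.4915; overall efficiency η = 0.97 × 0.96 × 0.97 = 0.9033.
Input torque = output torque / (R × η) = 1692.9 / (1.4915 × 0.9033) = 1256.6 kgf·cm.

1257 kgf·cm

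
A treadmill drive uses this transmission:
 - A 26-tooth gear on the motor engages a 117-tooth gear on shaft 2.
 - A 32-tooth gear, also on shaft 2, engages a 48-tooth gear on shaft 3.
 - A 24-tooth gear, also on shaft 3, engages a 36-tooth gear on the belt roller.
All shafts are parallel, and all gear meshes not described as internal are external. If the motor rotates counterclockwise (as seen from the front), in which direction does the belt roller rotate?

clockwise

the motor → shaft 2: external mesh, 1 reversal → CW.
shaft 2 → shaft 3: external mesh, 1 reversal → CCW.
shaft 3 → the belt roller: external mesh, 1 reversal → CW.
3 reversals in total — an odd number — so the belt roller turns opposite to the motor.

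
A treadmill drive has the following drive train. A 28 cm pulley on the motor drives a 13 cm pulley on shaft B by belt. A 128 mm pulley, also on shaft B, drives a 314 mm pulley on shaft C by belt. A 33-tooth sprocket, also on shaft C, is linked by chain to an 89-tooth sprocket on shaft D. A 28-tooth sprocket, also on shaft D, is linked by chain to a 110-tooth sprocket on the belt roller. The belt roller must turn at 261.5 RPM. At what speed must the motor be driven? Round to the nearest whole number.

Overall ratio R = 0.46429 × 2.4531 × 2.697 × 3.9286 = 12.067.
Required input speed = output speed × R = 261.5 × 12.067 = 3155.6 RPM.

3156 RPM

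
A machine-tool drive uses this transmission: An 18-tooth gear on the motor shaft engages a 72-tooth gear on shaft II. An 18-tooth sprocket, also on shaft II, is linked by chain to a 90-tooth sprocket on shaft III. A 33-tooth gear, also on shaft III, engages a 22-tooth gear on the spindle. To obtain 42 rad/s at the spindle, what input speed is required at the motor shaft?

Overall ratio R = 4 × 5 × 0.66667 = 13.333.
Required input speed = output speed × R = 42 × 13.333 = 560 rad/s.

560 rad/s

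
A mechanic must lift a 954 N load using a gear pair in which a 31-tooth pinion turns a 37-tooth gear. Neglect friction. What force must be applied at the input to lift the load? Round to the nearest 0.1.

799.3 N

Gear pair MA = 37/31 = 1.1935.
Effort = load / MA = 954 / 1.1935 = 799.3 N.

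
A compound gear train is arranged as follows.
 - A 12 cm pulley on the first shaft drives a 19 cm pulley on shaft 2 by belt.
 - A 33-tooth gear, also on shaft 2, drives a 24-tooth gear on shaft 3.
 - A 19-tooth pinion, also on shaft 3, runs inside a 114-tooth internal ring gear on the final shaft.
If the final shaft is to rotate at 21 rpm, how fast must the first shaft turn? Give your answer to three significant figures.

145 rpm

Overall ratio R = 1.5833 × 0.72727 × 6 = 6.9091.
Required input speed = output speed × R = 21 × 6.9091 = 145.09 rpm.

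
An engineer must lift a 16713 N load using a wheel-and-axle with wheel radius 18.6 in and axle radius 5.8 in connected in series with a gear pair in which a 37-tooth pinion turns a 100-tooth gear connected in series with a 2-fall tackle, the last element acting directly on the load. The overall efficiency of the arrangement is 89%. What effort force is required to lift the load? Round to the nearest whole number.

Wheel-and-axle MA = R/r = 18.6/5.8 = 3.2069.
Gear pair MA = 100/37 = 2.7027.
Block-and-tackle MA = number of supporting rope parts = 2.
Combined ideal MA = 3.2069 × 2.7027 × 2 = 17.335.
Actual MA = 17.335 × 0.89 = 15.428.
Effort = load / actual MA = 16713 / 15.428 = 1083.3 N.

1083 N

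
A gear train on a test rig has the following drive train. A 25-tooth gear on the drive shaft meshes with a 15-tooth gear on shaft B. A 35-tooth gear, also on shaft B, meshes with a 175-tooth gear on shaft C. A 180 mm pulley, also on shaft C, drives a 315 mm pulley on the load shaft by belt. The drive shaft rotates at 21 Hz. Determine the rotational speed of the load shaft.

gear mesh 15/25 = 0.6 → 21/0.6 = 35 Hz
gear mesh 175/35 = 5 → 35/5 = 7 Hz
belt 315/180 = 1.75 → 7/1.75 = 4 Hz

4 Hz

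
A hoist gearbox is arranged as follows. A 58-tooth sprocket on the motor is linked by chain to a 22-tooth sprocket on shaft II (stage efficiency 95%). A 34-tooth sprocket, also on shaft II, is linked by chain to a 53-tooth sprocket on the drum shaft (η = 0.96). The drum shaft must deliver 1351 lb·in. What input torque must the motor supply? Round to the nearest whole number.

2505 lb·in

Overall ratio R = 0.37931 × 1.5588 = 0.59128; overall efficiency η = 0.95 × 0.96 = 0.9120.
Input torque = output torque / (R × η) = 1351 / (0.59128 × 0.9120) = 2505.4 lb·in.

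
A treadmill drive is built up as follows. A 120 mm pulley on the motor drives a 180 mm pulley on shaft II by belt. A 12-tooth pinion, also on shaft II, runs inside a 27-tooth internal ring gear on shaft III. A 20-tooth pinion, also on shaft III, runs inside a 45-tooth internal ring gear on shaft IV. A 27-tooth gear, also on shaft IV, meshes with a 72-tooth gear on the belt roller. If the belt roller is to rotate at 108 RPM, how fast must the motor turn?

Overall ratio R = 1.5 × 2.25 × 2.25 × 2.6667 = 20.25.
Required input speed = output speed × R = 108 × 20.25 = 2187 RPM.

2187 RPM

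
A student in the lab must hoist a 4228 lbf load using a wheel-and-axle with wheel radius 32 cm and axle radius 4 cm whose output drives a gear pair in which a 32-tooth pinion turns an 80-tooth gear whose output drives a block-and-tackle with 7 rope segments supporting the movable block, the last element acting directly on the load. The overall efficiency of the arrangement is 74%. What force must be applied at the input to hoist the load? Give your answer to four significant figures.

Wheel-and-axle MA = R/r = 32/4 = 8.
Gear pair MA = 80/32 = 2.5.
Block-and-tackle MA = number of supporting rope parts = 7.
Combined ideal MA = 8 × 2.5 × 7 = 140.
Actual MA = 140 × 0.74 = 103.6.
Effort = load / actual MA = 4228 / 103.6 = 40.811 lbf.

40.81 lbf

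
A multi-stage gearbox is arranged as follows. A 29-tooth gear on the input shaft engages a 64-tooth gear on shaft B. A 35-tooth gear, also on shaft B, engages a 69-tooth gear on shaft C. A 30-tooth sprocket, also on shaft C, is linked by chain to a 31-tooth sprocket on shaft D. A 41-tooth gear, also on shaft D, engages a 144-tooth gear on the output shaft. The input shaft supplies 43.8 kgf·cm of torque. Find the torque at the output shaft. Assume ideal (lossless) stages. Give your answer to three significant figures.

692 kgf·cm

gear mesh 64/29 = 2.2069 → τ = 43.8·2.2069 = 96.662 kgf·cm
gear mesh 69/35 = 1.9714 → τ = 96.662·1.9714 = 190.56 kgf·cm
chain 31/30 = 1.0333 → τ = 190.56·1.0333 = 196.91 kgf·cm
gear mesh 144/41 = 3.5122 → τ = 196.91·3.5122 = 691.6 kgf·cm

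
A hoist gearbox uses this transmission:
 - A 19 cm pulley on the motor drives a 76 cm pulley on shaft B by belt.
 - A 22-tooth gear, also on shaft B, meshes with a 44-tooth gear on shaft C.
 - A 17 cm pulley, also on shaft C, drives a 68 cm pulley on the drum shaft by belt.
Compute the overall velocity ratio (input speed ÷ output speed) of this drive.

Each stage contributes driven/driver: belt 76/19 = 4, gear mesh 44/22 = 2, belt 68/17 = 4.
Overall: 4 × 2 × 4 = 32.

32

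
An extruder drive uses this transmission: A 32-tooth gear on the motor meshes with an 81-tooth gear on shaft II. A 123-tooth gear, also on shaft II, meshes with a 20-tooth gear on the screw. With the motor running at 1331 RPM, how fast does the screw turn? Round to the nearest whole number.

gear mesh 81/32 = 2.5312 → 1331/2.5312 = 525.83 RPM
gear mesh 20/123 = 0.1626 → 525.83/0.1626 = 3233.8 RPM

3234 RPM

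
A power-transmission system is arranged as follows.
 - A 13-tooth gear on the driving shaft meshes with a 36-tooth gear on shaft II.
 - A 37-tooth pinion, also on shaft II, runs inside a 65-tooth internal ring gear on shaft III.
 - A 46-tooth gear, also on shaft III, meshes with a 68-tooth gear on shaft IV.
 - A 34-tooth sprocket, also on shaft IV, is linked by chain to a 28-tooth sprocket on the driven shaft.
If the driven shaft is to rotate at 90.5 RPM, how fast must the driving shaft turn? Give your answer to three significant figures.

Overall ratio R = 2.7692 × 1.7568 × 1.4783 × 0.82353 = 5.9224.
Required input speed = output speed × R = 90.5 × 5.9224 = 535.98 RPM.

536 RPM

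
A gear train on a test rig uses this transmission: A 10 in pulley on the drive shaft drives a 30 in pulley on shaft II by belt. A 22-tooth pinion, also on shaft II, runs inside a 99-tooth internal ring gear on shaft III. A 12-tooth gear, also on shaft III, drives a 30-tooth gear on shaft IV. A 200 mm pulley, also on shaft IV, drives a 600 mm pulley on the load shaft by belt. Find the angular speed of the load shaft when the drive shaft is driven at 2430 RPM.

24 RPM

belt 30/10 = 3 → 2430/3 = 810 RPM
internal gear 99/22 = 4.5 → 810/4.5 = 180 RPM
gear mesh 30/12 = 2.5 → 180/2.5 = 72 RPM
belt 600/200 = 3 → 72/3 = 24 RPM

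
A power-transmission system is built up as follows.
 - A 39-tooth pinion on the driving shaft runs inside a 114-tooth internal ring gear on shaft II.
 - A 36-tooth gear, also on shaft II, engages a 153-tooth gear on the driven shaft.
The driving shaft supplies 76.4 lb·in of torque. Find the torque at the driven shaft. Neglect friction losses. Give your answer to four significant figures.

949.1 lb·in

After the internal gear (114/39): 76.4 × 2.9231 = 223.32 lb·in
After the gear mesh (153/36): 223.32 × 4.25 = 949.12 lb·in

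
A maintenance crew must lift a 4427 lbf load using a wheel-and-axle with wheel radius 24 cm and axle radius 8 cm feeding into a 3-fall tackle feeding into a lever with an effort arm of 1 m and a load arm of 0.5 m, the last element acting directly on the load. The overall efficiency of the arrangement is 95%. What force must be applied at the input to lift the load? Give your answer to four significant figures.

258.9 lbf

Wheel-and-axle MA = R/r = 24/8 = 3.
Block-and-tackle MA = number of supporting rope parts = 3.
Lever MA = effort arm / load arm = 1/0.5 = 2.
Combined ideal MA = 3 × 3 × 2 = 18.
Actual MA = 18 × 0.95 = 17.1.
Effort = load / actual MA = 4427 / 17.1 = 258.89 lbf.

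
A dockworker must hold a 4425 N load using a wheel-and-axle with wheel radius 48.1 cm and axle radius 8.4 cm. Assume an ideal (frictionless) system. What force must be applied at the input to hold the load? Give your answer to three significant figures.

Wheel-and-axle MA = R/r = 48.1/8.4 = 5.7262.
Effort = load / MA = 4425 / 5.7262 = 772.77 N.

773 N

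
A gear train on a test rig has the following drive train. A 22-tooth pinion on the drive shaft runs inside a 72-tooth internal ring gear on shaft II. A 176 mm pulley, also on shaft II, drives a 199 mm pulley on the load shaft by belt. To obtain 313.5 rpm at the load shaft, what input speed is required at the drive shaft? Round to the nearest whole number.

Overall ratio R = 3.2727 × 1.1307 = 3.7004.
Required input speed = output speed × R = 313.5 × 3.7004 = 1160.1 rpm.

1160 rpm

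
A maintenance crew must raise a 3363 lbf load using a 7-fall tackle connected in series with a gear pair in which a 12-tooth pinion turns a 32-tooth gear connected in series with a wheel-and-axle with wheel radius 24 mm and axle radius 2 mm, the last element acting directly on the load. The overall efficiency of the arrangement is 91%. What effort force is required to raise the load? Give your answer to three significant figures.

16.5 lbf

Block-and-tackle MA = number of supporting rope parts = 7.
Gear pair MA = 32/12 = 2.6667.
Wheel-and-axle MA = R/r = 24/2 = 12.
Combined ideal MA = 7 × 2.6667 × 12 = 224.
Actual MA = 224 × 0.91 = 203.84.
Effort = load / actual MA = 3363 / 203.84 = 16.498 lbf.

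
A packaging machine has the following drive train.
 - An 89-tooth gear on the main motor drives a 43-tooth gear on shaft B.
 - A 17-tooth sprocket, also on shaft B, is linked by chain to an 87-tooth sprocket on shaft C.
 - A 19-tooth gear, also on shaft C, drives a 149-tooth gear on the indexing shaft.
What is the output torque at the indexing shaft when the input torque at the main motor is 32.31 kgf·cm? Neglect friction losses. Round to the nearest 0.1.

626.5 kgf·cm

gear mesh 43/89 = 0.48315 → τ = 32.31·0.48315 = 15.61 kgf·cm
chain 87/17 = 5.1176 → τ = 15.61·5.1176 = 79.889 kgf·cm
gear mesh 149/19 = 7.8421 → τ = 79.889·7.8421 = 626.5 kgf·cm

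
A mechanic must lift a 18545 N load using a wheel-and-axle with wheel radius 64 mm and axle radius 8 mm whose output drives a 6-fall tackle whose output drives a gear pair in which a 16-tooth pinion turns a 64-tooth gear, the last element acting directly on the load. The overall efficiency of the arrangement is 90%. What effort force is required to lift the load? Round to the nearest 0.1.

107.3 N

Wheel-and-axle MA = R/r = 64/8 = 8.
Block-and-tackle MA = number of supporting rope parts = 6.
Gear pair MA = 64/16 = 4.
Combined ideal MA = 8 × 6 × 4 = 192.
Actual MA = 192 × 0.90 = 172.8.
Effort = load / actual MA = 18545 / 172.8 = 107.32 N.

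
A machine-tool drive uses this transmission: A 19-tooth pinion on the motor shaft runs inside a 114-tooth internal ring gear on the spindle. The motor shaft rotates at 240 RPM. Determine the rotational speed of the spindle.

40 RPM

the motor shaft → the spindle (internal gear, 114/19): 240 ÷ 6 = 40 RPM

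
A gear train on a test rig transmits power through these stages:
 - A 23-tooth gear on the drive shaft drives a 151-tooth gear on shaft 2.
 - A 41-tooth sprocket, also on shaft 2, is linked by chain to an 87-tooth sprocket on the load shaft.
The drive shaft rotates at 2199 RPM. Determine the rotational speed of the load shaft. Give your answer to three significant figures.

gear mesh 151/23 = 6.5652 → 2199/6.5652 = 334.95 RPM
chain 87/41 = 2.122 → 334.95/2.122 = 157.85 RPM

158 RPM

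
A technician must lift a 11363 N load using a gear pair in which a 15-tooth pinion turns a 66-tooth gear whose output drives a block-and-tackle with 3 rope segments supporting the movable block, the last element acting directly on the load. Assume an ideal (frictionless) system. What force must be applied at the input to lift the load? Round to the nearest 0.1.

860.8 N

Gear pair MA = 66/15 = 4.4.
Block-and-tackle MA = number of supporting rope parts = 3.
Combined ideal MA = 4.4 × 3 = 13.2.
Effort = load / MA = 11363 / 13.2 = 860.83 N.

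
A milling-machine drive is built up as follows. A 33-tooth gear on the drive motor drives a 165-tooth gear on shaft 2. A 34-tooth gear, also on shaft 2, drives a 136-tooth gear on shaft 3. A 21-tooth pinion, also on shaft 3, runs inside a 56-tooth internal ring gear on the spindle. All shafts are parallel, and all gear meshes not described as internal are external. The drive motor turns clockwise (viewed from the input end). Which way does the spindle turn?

the drive motor → shaft 2: external mesh, 1 reversal → CCW.
shaft 2 → shaft 3: external mesh, 1 reversal → CW.
shaft 3 → the spindle: internal mesh, same direction → CW.
2 reversals in total — an even number — so the spindle turns the same way as the drive motor.

clockwise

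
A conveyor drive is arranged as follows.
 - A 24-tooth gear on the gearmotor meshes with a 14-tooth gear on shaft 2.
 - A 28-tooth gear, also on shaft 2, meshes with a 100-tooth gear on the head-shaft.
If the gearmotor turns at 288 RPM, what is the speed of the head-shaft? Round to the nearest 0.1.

138.2 RPM

Gear mesh: ratio = 14/24 = 0.58333, so shaft 2 turns at 288 / 0.58333 = 493.71 RPM.
Gear mesh: ratio = 100/28 = 3.5714, so the head-shaft turns at 493.71 / 3.5714 = 138.24 RPM.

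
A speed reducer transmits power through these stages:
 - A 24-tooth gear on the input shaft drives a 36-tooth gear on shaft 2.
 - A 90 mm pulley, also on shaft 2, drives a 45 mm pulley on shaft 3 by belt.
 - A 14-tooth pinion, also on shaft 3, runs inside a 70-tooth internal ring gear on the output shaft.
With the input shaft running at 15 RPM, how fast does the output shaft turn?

Gear mesh: ratio = 36/24 = 1.5, so shaft 2 turns at 15 / 1.5 = 10 RPM.
Belt: ratio = 45/90 = 0.5, so shaft 3 turns at 10 / 0.5 = 20 RPM.
Internal gear: ratio = 70/14 = 5, so the output shaft turns at 20 / 5 = 4 RPM.

4 RPM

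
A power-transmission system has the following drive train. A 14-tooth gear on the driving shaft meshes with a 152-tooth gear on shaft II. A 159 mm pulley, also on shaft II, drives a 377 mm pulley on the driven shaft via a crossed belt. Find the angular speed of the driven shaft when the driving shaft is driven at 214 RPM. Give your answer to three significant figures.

8.31 RPM

gear mesh 152/14 = 10.857 → 214/10.857 = 19.711 RPM
belt 377/159 = 2.3711 → 19.711/2.3711 = 8.3129 RPM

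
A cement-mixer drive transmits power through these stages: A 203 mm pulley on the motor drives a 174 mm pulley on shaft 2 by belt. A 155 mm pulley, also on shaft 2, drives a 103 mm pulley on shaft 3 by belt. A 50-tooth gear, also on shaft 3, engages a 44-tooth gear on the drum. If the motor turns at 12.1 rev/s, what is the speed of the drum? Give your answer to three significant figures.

Belt: ratio = 174/203 = 0.85714, so shaft 2 turns at 12.1 / 0.85714 = 14.117 rev/s.
Belt: ratio = 103/155 = 0.66452, so shaft 3 turns at 14.117 / 0.66452 = 21.244 rev/s.
Gear mesh: ratio = 44/50 = 0.88, so the drum turns at 21.244 / 0.88 = 24.14 rev/s.

24.1 rev/s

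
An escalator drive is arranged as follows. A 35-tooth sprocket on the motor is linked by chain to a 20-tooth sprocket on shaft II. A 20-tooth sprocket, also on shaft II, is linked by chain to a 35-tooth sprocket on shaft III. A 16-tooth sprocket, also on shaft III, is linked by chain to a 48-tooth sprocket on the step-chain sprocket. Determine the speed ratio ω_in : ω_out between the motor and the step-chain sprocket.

Each stage contributes driven/driver: chain 20/35 = 0.57143, chain 35/20 = 1.75, chain 48/16 = 3.
Overall: 0.57143 × 1.75 × 3 = 3.

3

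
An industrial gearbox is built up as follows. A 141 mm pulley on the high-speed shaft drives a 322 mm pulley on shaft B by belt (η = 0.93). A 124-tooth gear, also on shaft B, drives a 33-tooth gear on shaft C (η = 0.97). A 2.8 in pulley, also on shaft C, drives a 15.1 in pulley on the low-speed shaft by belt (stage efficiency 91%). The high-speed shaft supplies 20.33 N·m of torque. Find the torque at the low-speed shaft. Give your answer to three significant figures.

54.7 N·m

belt 322/141 = 2.2837 → τ = 20.33·2.2837·0.93 = 43.177 N·m
gear mesh 33/124 = 0.26613 → τ = 43.177·0.26613·0.97 = 11.146 N·m
belt 15.1/2.8 = 5.3929 → τ = 11.146·5.3929·0.91 = 54.699 N·m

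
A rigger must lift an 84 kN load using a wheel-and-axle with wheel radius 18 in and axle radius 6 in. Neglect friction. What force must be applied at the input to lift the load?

28 kN

Wheel-and-axle MA = R/r = 18/6 = 3.
Effort = load / MA = 84 / 3 = 28 kN.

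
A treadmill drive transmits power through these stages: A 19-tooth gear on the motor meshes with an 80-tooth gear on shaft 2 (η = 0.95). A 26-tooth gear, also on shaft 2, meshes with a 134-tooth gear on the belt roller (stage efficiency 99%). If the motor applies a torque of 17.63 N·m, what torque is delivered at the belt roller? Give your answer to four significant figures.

359.8 N·m

Gear mesh: ratio = 80/19 = 4.2105; torque at shaft 2 = 17.63 × 4.2105 × 0.95 = 70.52 N·m.
Gear mesh: ratio = 134/26 = 5.1538; torque at the belt roller = 70.52 × 5.1538 × 0.99 = 359.81 N·m.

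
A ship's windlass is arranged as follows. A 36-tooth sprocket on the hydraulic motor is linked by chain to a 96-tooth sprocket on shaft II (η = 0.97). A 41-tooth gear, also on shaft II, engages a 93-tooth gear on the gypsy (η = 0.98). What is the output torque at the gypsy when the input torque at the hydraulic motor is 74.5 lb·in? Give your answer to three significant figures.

Chain: ratio = 96/36 = 2.6667; torque at shaft II = 74.5 × 2.6667 × 0.97 = 192.71 lb·in.
Gear mesh: ratio = 93/41 = 2.2683; torque at the gypsy = 192.71 × 2.2683 × 0.98 = 428.37 lb·in.

428 lb·in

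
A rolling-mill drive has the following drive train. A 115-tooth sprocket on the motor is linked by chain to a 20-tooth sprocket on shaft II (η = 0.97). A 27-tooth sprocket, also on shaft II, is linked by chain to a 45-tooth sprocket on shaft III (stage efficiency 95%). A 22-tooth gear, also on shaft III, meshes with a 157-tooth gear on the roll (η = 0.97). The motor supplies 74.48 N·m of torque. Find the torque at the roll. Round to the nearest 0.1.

137.7 N·m

After the chain (20/115): 74.48 × 0.17391 × 0.97 = 12.564 N·m
After the chain (45/27): 12.564 × 1.6667 × 0.95 = 19.894 N·m
After the gear mesh (157/22): 19.894 × 7.1364 × 0.97 = 137.71 N·m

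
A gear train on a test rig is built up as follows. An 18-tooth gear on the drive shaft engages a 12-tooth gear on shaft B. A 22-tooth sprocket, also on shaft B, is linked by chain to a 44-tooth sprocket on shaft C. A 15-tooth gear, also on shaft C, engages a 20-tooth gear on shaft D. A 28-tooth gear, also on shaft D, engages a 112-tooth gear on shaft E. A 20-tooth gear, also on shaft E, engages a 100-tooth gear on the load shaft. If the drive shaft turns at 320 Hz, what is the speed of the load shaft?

Gear mesh: ratio = 12/18 = 0.66667, so shaft B turns at 320 / 0.66667 = 480 Hz.
Chain: ratio = 44/22 = 2, so shaft C turns at 480 / 2 = 240 Hz.
Gear mesh: ratio = 20/15 = 1.3333, so shaft D turns at 240 / 1.3333 = 180 Hz.
Gear mesh: ratio = 112/28 = 4, so shaft E turns at 180 / 4 = 45 Hz.
Gear mesh: ratio = 100/20 = 5, so the load shaft turns at 45 / 5 = 9 Hz.

9 Hz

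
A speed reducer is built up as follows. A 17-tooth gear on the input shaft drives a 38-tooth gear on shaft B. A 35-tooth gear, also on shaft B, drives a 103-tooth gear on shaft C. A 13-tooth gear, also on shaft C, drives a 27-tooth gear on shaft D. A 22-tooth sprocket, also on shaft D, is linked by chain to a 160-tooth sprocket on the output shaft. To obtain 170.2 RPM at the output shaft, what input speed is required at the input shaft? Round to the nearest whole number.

16911 RPM

Overall ratio R = 2.2353 × 2.9429 × 2.0769 × 7.2727 = 99.362.
Required input speed = output speed × R = 170.2 × 99.362 = 16911 RPM.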